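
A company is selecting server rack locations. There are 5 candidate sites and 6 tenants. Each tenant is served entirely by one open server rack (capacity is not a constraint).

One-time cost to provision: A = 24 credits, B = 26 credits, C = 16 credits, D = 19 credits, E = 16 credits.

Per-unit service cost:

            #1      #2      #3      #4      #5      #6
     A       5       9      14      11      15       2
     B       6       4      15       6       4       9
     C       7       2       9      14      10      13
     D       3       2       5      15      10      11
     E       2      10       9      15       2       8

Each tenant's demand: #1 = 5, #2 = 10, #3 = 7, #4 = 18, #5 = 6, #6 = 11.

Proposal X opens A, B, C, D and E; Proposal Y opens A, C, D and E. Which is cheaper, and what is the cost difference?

Proposal X: {A, B, C, D, E}: #1→E 2·5=10, #2→C 2·10=20, #3→D 5·7=35, #4→B 6·18=108, #5→E 2·6=12, #6→A 2·11=22. Service 207; fixed 101; total 308.
Proposal Y: {A, C, D, E}: #1→E 2·5=10, #2→C 2·10=20, #3→D 5·7=35, #4→A 11·18=198, #5→E 2·6=12, #6→A 2·11=22. Service 297; fixed 75; total 372.
Difference: |308 − 372| = 64.

Proposal X is cheaper by 64.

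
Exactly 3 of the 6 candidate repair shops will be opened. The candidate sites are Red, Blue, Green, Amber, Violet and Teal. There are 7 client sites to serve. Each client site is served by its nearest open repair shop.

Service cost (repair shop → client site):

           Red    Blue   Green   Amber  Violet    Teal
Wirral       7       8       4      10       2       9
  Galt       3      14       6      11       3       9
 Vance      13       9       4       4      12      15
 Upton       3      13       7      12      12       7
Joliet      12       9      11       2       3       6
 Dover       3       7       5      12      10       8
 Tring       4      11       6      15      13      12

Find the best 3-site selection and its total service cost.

With exactly 3 open, each client site uses its cheapest among the chosen.
{Red, Amber, Violet}: Wirral→Violet 2, Galt→Red 3, Vance→Amber 4, Upton→Red 3, Joliet→Amber 2, Dover→Red 3, Tring→Red 4. Service cost 21.
{Red, Green, Violet}: service cost 22
{Red, Green, Amber}: service cost 23
Among all 20 size-3 choices, {Red, Amber, Violet} is lowest.

Choose Red, Amber and Violet; total service cost 21.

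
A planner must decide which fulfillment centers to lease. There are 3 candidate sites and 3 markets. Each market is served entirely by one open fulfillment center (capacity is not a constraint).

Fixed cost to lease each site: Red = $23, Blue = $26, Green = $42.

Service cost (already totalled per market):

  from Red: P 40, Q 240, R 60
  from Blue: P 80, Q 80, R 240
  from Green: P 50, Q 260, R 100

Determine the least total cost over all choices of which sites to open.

For any fixed open set, each market goes to its cheapest open site; total = fixed + service.
{Red, Blue}: P→Red 40, Q→Blue 80, R→Red 60. Service 180; fixed 49; total 229.
{Red, Blue, Green}: P→Red 40, Q→Blue 80, R→Red 60. Service 180; fixed 91; total 271.
{Blue, Green}: service 230 + fixed 68 = 298
{Red}: service 340 + fixed 23 = 363
No other subset beats 229.

Minimum total cost: 229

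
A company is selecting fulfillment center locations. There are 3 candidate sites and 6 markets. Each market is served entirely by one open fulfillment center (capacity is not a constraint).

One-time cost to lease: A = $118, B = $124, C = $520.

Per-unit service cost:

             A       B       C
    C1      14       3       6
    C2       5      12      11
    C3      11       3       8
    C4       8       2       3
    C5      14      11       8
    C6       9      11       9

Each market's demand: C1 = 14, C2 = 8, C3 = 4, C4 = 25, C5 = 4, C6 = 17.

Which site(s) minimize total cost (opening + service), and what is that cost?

Open B only; minimum total cost 555.

For any fixed open set, each market goes to its cheapest open site; total = fixed + service.
{B}: C1→B 3·14=42, C2→B 12·8=96, C3→B 3·4=12, C4→B 2·25=50, C5→B 11·4=44, C6→B 11·17=187. Service 431; fixed 124; total 555.
{A, B}: C1→B 3·14=42, C2→A 5·8=40, C3→B 3·4=12, C4→B 2·25=50, C5→B 11·4=44, C6→A 9·17=153. Service 341; fixed 242; total 583.
{A}: service 689 + fixed 118 = 807
{A, B, C}: C1→B 3·14=42, C2→A 5·8=40, C3→B 3·4=12, C4→B 2·25=50, C5→C 8·4=32, C6→A 9·17=153. Service 329; fixed 762; total 1091.
(All 7 nonempty subsets were checked; B only is lowest.)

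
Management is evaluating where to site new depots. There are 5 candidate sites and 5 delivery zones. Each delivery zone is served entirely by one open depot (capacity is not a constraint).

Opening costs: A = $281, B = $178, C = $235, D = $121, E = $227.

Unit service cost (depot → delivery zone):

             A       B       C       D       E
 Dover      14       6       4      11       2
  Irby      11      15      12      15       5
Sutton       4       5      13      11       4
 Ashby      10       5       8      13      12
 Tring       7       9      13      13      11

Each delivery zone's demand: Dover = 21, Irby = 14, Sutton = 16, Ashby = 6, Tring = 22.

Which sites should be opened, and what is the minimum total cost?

Open E only; minimum total cost 717.

For any fixed open set, each delivery zone goes to its cheapest open site; total = fixed + service.
{E}: Dover→E 2·21=42, Irby→E 5·14=70, Sutton→E 4·16=64, Ashby→E 12·6=72, Tring→E 11·22=242. Service 490; fixed 227; total 717.
{B, E}: service 404 + fixed 405 = 809
{B}: service 644 + fixed 178 = 822
{A, B, C, D, E}: Dover→E 2·21=42, Irby→E 5·14=70, Sutton→A 4·16=64, Ashby→B 5·6=30, Tring→A 7·22=154. Service 360; fixed 1042; total 1402.
No other subset beats 717.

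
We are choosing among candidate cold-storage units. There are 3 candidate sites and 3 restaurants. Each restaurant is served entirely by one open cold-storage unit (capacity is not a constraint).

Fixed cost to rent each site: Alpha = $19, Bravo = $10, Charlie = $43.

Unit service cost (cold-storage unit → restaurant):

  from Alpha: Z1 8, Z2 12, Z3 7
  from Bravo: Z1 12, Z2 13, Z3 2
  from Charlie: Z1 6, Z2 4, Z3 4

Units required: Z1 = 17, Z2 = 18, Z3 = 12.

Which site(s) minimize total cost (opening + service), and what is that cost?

Open Bravo and Charlie; minimum total cost 251.

For any fixed open set, each restaurant goes to its cheapest open site; total = fixed + service.
{Bravo, Charlie}: Z1→Charlie 6·17=102, Z2→Charlie 4·18=72, Z3→Bravo 2·12=24. Service 198; fixed 53; total 251.
{Charlie}: Z1→Charlie 6·17=102, Z2→Charlie 4·18=72, Z3→Charlie 4·12=48. Service 222; fixed 43; total 265.
{Alpha, Bravo, Charlie}: service 198 + fixed 72 = 270
{Bravo}: service 462 + fixed 10 = 472
No other subset beats 251.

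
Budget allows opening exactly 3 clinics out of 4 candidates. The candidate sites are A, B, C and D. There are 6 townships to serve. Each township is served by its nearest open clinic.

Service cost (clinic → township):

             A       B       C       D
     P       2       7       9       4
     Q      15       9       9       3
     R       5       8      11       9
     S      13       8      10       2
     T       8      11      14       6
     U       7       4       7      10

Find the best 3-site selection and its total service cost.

Choose A, B and D; total service cost 22.

With exactly 3 open, each township uses its cheapest among the chosen.
{A, B, D}: P→A 2, Q→D 3, R→A 5, S→D 2, T→D 6, U→B 4. Service cost 22.
{A, C, D}: service cost 25
{B, C, D}: service cost 27
Among all 4 size-3 choices, {A, B, D} is lowest.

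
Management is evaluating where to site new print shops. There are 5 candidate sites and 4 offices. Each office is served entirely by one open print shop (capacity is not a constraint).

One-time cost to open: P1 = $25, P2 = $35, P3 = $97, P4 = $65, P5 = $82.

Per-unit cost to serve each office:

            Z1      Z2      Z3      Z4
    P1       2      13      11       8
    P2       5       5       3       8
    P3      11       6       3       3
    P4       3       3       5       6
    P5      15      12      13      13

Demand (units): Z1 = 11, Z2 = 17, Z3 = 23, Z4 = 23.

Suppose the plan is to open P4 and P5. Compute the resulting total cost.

Total cost: 484

Each office is assigned to its cheapest site among the open ones.
{P4, P5}: Z1→P4 3·11=33, Z2→P4 3·17=51, Z3→P4 5·23=115, Z4→P4 6·23=138. Service 337; fixed 147; total 484.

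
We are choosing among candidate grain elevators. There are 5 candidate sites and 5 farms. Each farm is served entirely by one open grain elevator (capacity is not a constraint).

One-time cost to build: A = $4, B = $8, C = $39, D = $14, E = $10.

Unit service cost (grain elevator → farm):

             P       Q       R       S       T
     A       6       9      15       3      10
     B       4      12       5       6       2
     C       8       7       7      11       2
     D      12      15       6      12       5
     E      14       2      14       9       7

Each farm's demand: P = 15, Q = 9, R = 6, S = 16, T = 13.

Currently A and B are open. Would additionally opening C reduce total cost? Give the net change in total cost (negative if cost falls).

Current service cost with {A, B}: 245.
Adding C: each farm re-picks its cheapest; new service cost 227, saving 18.
Extra fixed cost: 39. Net change = 39 − 18 = 21.
(Totals: 257 → 278.)

No — net change +21 (cost rises by 21).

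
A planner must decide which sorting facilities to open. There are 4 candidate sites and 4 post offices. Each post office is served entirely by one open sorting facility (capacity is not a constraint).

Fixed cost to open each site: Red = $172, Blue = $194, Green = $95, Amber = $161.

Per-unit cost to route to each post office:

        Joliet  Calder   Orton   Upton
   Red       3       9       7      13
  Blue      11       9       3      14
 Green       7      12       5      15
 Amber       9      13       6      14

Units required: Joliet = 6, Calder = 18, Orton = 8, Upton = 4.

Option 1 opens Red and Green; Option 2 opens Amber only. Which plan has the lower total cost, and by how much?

Option 1 is cheaper by 14.

Option 1: {Red, Green}: Joliet→Red 3·6=18, Calder→Red 9·18=162, Orton→Green 5·8=40, Upton→Red 13·4=52. Service 272; fixed 267; total 539.
Option 2: {Amber}: Joliet→Amber 9·6=54, Calder→Amber 13·18=234, Orton→Amber 6·8=48, Upton→Amber 14·4=56. Service 392; fixed 161; total 553.
Difference: |539 − 553| = 14.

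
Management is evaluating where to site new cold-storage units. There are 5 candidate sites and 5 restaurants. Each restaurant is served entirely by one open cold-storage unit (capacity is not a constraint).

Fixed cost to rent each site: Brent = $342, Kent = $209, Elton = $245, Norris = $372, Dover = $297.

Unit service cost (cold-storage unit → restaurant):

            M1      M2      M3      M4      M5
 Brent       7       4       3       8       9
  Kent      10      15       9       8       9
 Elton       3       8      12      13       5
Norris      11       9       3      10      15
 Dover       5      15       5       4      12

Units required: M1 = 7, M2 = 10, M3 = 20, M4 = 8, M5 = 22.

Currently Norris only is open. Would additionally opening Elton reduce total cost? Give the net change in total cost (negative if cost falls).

Current service cost with {Norris}: 637.
Adding Elton: each restaurant re-picks its cheapest; new service cost 351, saving 286.
Extra fixed cost: 245. Net change = 245 − 286 = -41.
(Totals: 1009 → 968.)

Yes — net change −41 (cost falls by 41).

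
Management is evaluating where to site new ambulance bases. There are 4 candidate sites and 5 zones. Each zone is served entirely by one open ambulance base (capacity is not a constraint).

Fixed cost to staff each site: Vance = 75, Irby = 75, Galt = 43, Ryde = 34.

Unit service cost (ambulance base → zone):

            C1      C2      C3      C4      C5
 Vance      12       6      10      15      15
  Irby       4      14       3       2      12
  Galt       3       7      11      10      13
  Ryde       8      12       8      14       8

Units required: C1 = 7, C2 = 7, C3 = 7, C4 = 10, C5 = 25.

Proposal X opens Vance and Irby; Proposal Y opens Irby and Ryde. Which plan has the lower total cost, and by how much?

Proposal Y is cheaper by 99.

Proposal X: {Vance, Irby}: C1→Irby 4·7=28, C2→Vance 6·7=42, C3→Irby 3·7=21, C4→Irby 2·10=20, C5→Irby 12·25=300. Service 411; fixed 150; total 561.
Proposal Y: {Irby, Ryde}: C1→Irby 4·7=28, C2→Ryde 12·7=84, C3→Irby 3·7=21, C4→Irby 2·10=20, C5→Ryde 8·25=200. Service 353; fixed 109; total 462.
Difference: |561 − 462| = 99.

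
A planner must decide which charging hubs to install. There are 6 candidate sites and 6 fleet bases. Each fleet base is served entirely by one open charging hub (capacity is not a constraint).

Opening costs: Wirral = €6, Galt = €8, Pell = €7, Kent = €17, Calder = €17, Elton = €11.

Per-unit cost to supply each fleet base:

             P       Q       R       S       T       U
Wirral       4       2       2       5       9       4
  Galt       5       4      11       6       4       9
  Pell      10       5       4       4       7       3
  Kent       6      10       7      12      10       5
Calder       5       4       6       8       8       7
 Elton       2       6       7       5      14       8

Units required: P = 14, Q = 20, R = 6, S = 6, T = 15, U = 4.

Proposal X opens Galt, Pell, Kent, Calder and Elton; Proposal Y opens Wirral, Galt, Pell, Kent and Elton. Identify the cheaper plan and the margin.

Proposal Y is cheaper by 63.

Proposal X: {Galt, Pell, Kent, Calder, Elton}: P→Elton 2·14=28, Q→Galt 4·20=80, R→Pell 4·6=24, S→Pell 4·6=24, T→Galt 4·15=60, U→Pell 3·4=12. Service 228; fixed 60; total 288.
Proposal Y: {Wirral, Galt, Pell, Kent, Elton}: P→Elton 2·14=28, Q→Wirral 2·20=40, R→Wirral 2·6=12, S→Pell 4·6=24, T→Galt 4·15=60, U→Pell 3·4=12. Service 176; fixed 49; total 225.
Difference: |288 − 225| = 63.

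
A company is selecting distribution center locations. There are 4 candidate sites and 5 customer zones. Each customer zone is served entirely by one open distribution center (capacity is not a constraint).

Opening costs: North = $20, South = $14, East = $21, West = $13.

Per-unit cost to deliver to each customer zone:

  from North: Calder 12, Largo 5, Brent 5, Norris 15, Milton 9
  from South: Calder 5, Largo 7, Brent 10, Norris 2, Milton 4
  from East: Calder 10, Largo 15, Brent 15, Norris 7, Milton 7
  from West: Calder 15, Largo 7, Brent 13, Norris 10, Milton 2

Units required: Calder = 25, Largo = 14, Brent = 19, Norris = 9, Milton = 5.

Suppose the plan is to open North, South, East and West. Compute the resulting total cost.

Each customer zone is assigned to its cheapest site among the open ones.
{North, South, East, West}: Calder→South 5·25=125, Largo→North 5·14=70, Brent→North 5·19=95, Norris→South 2·9=18, Milton→West 2·5=10. Service 318; fixed 68; total 386.

Total cost: 386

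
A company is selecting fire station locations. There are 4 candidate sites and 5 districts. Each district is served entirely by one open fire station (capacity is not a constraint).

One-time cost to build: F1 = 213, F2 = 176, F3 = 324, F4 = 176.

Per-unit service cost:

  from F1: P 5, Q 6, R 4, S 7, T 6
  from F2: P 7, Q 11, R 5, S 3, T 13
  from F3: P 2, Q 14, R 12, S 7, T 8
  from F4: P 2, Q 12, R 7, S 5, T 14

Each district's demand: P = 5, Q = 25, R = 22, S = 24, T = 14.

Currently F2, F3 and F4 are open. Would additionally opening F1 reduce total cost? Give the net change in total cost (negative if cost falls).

Current service cost with {F2, F3, F4}: 579.
Adding F1: each district re-picks its cheapest; new service cost 404, saving 175.
Extra fixed cost: 213. Net change = 213 − 175 = 38.
(Totals: 1255 → 1293.)

No — net change +38 (cost rises by 38).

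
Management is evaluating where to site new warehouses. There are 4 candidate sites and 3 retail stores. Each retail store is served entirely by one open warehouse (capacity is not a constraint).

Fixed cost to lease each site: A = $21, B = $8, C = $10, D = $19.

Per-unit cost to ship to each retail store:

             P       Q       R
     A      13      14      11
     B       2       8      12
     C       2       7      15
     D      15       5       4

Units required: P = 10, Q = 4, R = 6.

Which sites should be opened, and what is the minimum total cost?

For any fixed open set, each retail store goes to its cheapest open site; total = fixed + service.
{B, D}: P→B 2·10=20, Q→D 5·4=20, R→D 4·6=24. Service 64; fixed 27; total 91.
{C, D}: service 64 + fixed 29 = 93
{B, C, D}: service 64 + fixed 37 = 101
{A, B, C, D}: service 64 + fixed 58 = 122
No other subset beats 91.

Open B and D; minimum total cost 91.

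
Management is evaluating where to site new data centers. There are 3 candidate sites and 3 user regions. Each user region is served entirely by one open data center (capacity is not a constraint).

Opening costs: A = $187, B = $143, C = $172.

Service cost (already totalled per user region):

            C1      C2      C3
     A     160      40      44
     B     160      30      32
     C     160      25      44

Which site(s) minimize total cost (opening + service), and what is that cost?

For any fixed open set, each user region goes to its cheapest open site; total = fixed + service.
{B}: C1→B 160, C2→B 30, C3→B 32. Service 222; fixed 143; total 365.
{C}: C1→C 160, C2→C 25, C3→C 44. Service 229; fixed 172; total 401.
{A}: service 244 + fixed 187 = 431
{A, B, C}: service 217 + fixed 502 = 719
No other subset beats 365.

Open B only; minimum total cost 365.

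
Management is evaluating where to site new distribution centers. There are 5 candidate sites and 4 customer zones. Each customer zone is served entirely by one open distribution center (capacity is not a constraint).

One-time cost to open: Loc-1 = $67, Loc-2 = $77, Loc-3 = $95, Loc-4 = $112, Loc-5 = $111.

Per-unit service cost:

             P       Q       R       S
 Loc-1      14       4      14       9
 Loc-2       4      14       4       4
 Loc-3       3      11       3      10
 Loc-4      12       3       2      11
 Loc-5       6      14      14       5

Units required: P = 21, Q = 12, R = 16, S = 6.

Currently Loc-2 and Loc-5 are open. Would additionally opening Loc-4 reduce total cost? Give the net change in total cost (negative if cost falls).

Current service cost with {Loc-2, Loc-5}: 340.
Adding Loc-4: each customer zone re-picks its cheapest; new service cost 176, saving 164.
Extra fixed cost: 112. Net change = 112 − 164 = -52.
(Totals: 528 → 476.)

Yes — net change −52 (cost falls by 52).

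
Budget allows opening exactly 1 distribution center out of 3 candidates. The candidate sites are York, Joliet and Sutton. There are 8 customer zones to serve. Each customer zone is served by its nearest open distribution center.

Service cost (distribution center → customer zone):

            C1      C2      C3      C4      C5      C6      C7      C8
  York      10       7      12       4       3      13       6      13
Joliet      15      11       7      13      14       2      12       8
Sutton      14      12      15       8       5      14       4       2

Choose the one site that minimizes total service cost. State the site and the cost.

With exactly 1 open, each customer zone uses its cheapest among the chosen.
{York}: C1→York 10, C2→York 7, C3→York 12, C4→York 4, C5→York 3, C6→York 13, C7→York 6, C8→York 13. Service cost 68.
{Sutton}: service cost 74
{Joliet}: service cost 82
Among all 3 size-1 choices, {York} is lowest.

Choose York only; total service cost 68.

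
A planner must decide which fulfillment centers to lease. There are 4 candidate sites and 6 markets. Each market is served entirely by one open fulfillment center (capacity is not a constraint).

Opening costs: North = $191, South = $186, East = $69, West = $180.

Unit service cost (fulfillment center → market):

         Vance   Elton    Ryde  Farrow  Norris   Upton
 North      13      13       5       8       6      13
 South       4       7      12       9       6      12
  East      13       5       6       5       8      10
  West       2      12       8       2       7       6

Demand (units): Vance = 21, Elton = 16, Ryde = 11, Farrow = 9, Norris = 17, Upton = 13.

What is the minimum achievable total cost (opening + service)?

Minimum total cost: 652

For any fixed open set, each market goes to its cheapest open site; total = fixed + service.
{East, West}: Vance→West 2·21=42, Elton→East 5·16=80, Ryde→East 6·11=66, Farrow→West 2·9=18, Norris→West 7·17=119, Upton→West 6·13=78. Service 403; fixed 249; total 652.
{West}: service 537 + fixed 180 = 717
{South, East}: service 507 + fixed 255 = 762
{North, South, East, West}: service 375 + fixed 626 = 1001
No other subset beats 652.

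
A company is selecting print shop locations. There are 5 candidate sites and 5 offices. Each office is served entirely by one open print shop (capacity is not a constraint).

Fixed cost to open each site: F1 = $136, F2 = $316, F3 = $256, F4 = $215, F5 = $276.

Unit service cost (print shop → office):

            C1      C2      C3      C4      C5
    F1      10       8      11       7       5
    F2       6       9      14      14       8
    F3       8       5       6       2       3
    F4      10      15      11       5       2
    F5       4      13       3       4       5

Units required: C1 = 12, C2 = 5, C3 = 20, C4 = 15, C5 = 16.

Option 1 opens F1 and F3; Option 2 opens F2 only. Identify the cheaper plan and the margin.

Option 1: {F1, F3}: C1→F3 8·12=96, C2→F3 5·5=25, C3→F3 6·20=120, C4→F3 2·15=30, C5→F3 3·16=48. Service 319; fixed 392; total 711.
Option 2: {F2}: C1→F2 6·12=72, C2→F2 9·5=45, C3→F2 14·20=280, C4→F2 14·15=210, C5→F2 8·16=128. Service 735; fixed 316; total 1051.
Difference: |711 − 1051| = 340.

Option 1 is cheaper by 340.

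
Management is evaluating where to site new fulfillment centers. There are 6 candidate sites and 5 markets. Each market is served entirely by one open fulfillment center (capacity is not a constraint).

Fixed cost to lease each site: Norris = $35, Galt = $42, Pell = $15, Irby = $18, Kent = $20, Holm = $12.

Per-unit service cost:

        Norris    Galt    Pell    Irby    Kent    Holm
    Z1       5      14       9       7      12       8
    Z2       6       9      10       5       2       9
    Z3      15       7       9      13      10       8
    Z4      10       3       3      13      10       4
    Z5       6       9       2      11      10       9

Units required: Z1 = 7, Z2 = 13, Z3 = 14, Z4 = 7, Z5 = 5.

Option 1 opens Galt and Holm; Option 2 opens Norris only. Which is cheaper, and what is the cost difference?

Option 1 is cheaper by 67.

Option 1: {Galt, Holm}: Z1→Holm 8·7=56, Z2→Galt 9·13=117, Z3→Galt 7·14=98, Z4→Galt 3·7=21, Z5→Galt 9·5=45. Service 337; fixed 54; total 391.
Option 2: {Norris}: Z1→Norris 5·7=35, Z2→Norris 6·13=78, Z3→Norris 15·14=210, Z4→Norris 10·7=70, Z5→Norris 6·5=30. Service 423; fixed 35; total 458.
Difference: |391 − 458| = 67.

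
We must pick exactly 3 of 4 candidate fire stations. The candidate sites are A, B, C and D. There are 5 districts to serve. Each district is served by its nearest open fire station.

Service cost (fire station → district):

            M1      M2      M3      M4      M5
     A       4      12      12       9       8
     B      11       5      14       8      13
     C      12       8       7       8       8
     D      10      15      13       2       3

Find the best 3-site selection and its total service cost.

With exactly 3 open, each district uses its cheapest among the chosen.
{A, C, D}: M1→A 4, M2→C 8, M3→C 7, M4→D 2, M5→D 3. Service cost 24.
{A, B, D}: service cost 26
{B, C, D}: service cost 27
Among all 4 size-3 choices, {A, C, D} is lowest.

Choose A, C and D; total service cost 24.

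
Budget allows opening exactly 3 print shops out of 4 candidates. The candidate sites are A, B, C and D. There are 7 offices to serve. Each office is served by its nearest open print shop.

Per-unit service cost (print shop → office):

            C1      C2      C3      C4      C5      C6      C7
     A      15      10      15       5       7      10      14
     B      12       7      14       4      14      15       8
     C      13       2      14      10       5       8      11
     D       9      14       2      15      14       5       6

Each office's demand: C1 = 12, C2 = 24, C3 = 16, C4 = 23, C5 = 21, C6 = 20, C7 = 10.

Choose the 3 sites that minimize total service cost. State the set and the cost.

Choose B, C and D; total service cost 545.

With exactly 3 open, each office uses its cheapest among the chosen.
{B, C, D}: C1→D 9·12=108, C2→C 2·24=48, C3→D 2·16=32, C4→B 4·23=92, C5→C 5·21=105, C6→D 5·20=100, C7→D 6·10=60. Service cost 545.
{A, C, D}: service cost 568
{A, B, D}: service cost 707
Among all 4 size-3 choices, {B, C, D} is lowest.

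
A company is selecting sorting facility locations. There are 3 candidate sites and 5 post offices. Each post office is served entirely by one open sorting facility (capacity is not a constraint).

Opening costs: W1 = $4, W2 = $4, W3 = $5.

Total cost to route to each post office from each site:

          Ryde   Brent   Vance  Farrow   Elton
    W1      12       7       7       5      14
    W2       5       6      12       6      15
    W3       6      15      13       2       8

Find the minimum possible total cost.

Minimum total cost: 39

For any fixed open set, each post office goes to its cheapest open site; total = fixed + service.
{W1, W3}: Ryde→W3 6, Brent→W1 7, Vance→W1 7, Farrow→W3 2, Elton→W3 8. Service 30; fixed 9; total 39.
{W1, W2, W3}: Ryde→W2 5, Brent→W2 6, Vance→W1 7, Farrow→W3 2, Elton→W3 8. Service 28; fixed 13; total 41.
{W2, W3}: Ryde→W2 5, Brent→W2 6, Vance→W2 12, Farrow→W3 2, Elton→W3 8. Service 33; fixed 9; total 42.
{W1}: Ryde→W1 12, Brent→W1 7, Vance→W1 7, Farrow→W1 5, Elton→W1 14. Service 45; fixed 4; total 49.
No other subset beats 39.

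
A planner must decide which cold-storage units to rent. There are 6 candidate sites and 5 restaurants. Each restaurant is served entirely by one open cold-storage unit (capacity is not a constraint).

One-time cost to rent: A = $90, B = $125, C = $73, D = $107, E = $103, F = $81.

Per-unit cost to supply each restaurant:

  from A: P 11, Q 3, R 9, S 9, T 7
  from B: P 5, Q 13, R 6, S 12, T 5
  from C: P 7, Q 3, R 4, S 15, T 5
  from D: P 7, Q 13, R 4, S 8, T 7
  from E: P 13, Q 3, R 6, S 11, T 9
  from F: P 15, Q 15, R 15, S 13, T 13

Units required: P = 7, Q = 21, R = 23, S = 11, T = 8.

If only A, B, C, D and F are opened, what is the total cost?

Each restaurant is assigned to its cheapest site among the open ones.
{A, B, C, D, F}: P→B 5·7=35, Q→A 3·21=63, R→C 4·23=92, S→D 8·11=88, T→B 5·8=40. Service 318; fixed 476; total 794.

Total cost: 794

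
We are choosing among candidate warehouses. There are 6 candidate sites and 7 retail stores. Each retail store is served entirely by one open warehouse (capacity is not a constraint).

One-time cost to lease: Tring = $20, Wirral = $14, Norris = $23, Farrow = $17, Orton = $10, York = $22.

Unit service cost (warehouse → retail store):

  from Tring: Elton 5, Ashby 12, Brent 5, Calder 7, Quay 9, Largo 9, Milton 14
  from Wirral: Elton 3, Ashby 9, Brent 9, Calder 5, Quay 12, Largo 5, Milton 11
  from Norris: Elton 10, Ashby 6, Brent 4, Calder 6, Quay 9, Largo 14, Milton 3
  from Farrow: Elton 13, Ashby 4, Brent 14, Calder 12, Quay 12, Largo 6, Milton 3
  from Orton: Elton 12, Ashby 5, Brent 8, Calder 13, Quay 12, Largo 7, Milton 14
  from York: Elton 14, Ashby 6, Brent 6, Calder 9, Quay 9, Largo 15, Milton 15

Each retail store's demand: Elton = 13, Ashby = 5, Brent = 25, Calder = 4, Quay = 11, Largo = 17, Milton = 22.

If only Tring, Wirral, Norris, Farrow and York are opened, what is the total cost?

Each retail store is assigned to its cheapest site among the open ones.
{Tring, Wirral, Norris, Farrow, York}: Elton→Wirral 3·13=39, Ashby→Farrow 4·5=20, Brent→Norris 4·25=100, Calder→Wirral 5·4=20, Quay→Tring 9·11=99, Largo→Wirral 5·17=85, Milton→Norris 3·22=66. Service 429; fixed 96; total 525.

Total cost: 525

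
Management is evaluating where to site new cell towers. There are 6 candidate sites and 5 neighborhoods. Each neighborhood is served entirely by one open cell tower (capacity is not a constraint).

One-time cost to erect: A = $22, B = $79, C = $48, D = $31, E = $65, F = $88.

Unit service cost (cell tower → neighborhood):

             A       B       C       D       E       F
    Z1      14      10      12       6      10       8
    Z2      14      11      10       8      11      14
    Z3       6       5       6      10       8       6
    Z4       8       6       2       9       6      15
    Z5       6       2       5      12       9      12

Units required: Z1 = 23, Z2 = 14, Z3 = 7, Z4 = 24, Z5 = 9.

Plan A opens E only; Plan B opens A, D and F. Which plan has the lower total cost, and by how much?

Plan A: {E}: Z1→E 10·23=230, Z2→E 11·14=154, Z3→E 8·7=56, Z4→E 6·24=144, Z5→E 9·9=81. Service 665; fixed 65; total 730.
Plan B: {A, D, F}: Z1→D 6·23=138, Z2→D 8·14=112, Z3→A 6·7=42, Z4→A 8·24=192, Z5→A 6·9=54. Service 538; fixed 141; total 679.
Difference: |730 − 679| = 51.

Plan B is cheaper by 51.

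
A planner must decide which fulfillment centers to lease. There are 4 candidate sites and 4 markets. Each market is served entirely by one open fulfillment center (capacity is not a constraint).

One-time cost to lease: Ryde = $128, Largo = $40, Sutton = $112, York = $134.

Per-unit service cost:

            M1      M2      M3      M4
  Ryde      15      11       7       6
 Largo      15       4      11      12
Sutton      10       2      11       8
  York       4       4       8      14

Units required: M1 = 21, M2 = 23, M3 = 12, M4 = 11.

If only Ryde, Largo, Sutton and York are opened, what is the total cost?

Total cost: 694

Each market is assigned to its cheapest site among the open ones.
{Ryde, Largo, Sutton, York}: M1→York 4·21=84, M2→Sutton 2·23=46, M3→Ryde 7·12=84, M4→Ryde 6·11=66. Service 280; fixed 414; total 694.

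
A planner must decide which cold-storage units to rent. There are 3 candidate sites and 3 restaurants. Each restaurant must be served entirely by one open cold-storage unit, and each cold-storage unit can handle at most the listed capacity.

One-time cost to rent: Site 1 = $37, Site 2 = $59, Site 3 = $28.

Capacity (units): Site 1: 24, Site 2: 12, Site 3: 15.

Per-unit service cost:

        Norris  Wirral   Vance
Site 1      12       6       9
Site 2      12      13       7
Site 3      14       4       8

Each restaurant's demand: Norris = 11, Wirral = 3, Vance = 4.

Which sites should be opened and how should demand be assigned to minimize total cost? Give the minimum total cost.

Minimum total cost: 223

Open {Site 1}: Norris→Site 1 12·11=132, Wirral→Site 1 6·3=18, Vance→Site 1 9·4=36.
Loads: Site 1 carries 18/24. Service 186; fixed 37; total 223.
Next best feasible plan costs 241.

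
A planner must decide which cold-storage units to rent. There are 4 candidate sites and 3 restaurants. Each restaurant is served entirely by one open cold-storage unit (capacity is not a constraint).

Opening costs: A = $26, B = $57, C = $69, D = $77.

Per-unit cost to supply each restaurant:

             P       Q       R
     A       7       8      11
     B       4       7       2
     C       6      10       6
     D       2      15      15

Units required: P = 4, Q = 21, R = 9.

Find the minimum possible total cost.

For any fixed open set, each restaurant goes to its cheapest open site; total = fixed + service.
{B}: P→B 4·4=16, Q→B 7·21=147, R→B 2·9=18. Service 181; fixed 57; total 238.
{A, B}: service 181 + fixed 83 = 264
{B, C}: service 181 + fixed 126 = 307
{A, B, C, D}: P→D 2·4=8, Q→B 7·21=147, R→B 2·9=18. Service 173; fixed 229; total 402.
No other subset beats 238.

Minimum total cost: 238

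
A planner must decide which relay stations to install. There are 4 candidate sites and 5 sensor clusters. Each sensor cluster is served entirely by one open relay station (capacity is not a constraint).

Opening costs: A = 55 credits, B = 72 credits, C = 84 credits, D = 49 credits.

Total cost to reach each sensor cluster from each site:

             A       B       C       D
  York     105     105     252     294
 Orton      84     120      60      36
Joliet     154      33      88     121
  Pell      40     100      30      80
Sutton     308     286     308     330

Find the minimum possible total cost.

For any fixed open set, each sensor cluster goes to its cheapest open site; total = fixed + service.
{B, D}: York→B 105, Orton→D 36, Joliet→B 33, Pell→D 80, Sutton→B 286. Service 540; fixed 121; total 661.
{B, C}: service 514 + fixed 156 = 670
{A, B}: service 548 + fixed 127 = 675
{A, B, C, D}: service 490 + fixed 260 = 750
(All 15 nonempty subsets were checked; B and D is lowest.)

Minimum total cost: 661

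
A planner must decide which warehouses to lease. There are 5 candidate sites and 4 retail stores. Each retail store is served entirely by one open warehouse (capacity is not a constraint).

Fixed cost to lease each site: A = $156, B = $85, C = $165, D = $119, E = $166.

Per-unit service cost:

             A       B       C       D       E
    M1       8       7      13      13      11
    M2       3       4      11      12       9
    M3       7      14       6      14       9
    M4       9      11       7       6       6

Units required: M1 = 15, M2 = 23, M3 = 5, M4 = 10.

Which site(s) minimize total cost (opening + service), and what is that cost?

Open B only; minimum total cost 462.

For any fixed open set, each retail store goes to its cheapest open site; total = fixed + service.
{B}: M1→B 7·15=105, M2→B 4·23=92, M3→B 14·5=70, M4→B 11·10=110. Service 377; fixed 85; total 462.
{A}: M1→A 8·15=120, M2→A 3·23=69, M3→A 7·5=35, M4→A 9·10=90. Service 314; fixed 156; total 470.
{B, D}: service 327 + fixed 204 = 531
{A, B, C, D, E}: M1→B 7·15=105, M2→A 3·23=69, M3→C 6·5=30, M4→D 6·10=60. Service 264; fixed 691; total 955.
No other subset beats 462.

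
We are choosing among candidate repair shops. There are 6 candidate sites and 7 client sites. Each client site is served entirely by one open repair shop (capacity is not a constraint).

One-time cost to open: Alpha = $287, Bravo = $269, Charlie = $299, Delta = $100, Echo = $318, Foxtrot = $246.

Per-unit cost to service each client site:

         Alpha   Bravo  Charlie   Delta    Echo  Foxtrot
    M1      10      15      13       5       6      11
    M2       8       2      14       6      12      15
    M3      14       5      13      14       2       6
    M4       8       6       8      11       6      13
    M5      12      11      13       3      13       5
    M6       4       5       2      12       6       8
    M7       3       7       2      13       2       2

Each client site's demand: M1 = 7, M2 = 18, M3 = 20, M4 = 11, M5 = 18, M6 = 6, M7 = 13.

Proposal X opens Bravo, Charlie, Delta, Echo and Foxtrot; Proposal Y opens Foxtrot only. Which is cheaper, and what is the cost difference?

Proposal Y is cheaper by 481.

Proposal X: {Bravo, Charlie, Delta, Echo, Foxtrot}: M1→Delta 5·7=35, M2→Bravo 2·18=36, M3→Echo 2·20=40, M4→Bravo 6·11=66, M5→Delta 3·18=54, M6→Charlie 2·6=12, M7→Charlie 2·13=26. Service 269; fixed 1232; total 1501.
Proposal Y: {Foxtrot}: M1→Foxtrot 11·7=77, M2→Foxtrot 15·18=270, M3→Foxtrot 6·20=120, M4→Foxtrot 13·11=143, M5→Foxtrot 5·18=90, M6→Foxtrot 8·6=48, M7→Foxtrot 2·13=26. Service 774; fixed 246; total 1020.
Difference: |1501 − 1020| = 481.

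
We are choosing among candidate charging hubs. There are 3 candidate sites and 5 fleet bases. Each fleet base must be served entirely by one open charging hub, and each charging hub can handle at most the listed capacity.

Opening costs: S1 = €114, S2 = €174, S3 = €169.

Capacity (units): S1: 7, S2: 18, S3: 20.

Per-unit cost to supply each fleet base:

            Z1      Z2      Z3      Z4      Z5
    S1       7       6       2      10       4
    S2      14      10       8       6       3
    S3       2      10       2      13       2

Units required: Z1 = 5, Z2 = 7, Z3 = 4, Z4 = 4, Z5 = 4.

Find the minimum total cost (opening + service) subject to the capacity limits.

Minimum total cost: 403

Open {S1, S3}: Z1→S3 2·5=10, Z2→S1 6·7=42, Z3→S3 2·4=8, Z4→S3 13·4=52, Z5→S3 2·4=8.
Loads: S1 carries 7/7, S3 carries 17/20. Service 120; fixed 283; total 403.
Next best feasible plan costs 419.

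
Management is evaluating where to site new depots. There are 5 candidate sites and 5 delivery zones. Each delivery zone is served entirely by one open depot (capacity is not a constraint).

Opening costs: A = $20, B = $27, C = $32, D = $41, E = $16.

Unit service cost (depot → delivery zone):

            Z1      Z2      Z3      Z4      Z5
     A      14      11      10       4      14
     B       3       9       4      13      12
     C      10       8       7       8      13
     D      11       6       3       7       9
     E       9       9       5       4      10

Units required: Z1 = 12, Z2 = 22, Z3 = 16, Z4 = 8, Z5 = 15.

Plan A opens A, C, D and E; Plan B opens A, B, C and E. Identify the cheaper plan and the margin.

Plan B is cheaper by 11.

Plan A: {A, C, D, E}: Z1→E 9·12=108, Z2→D 6·22=132, Z3→D 3·16=48, Z4→A 4·8=32, Z5→D 9·15=135. Service 455; fixed 109; total 564.
Plan B: {A, B, C, E}: Z1→B 3·12=36, Z2→C 8·22=176, Z3→B 4·16=64, Z4→A 4·8=32, Z5→E 10·15=150. Service 458; fixed 95; total 553.
Difference: |564 − 553| = 11.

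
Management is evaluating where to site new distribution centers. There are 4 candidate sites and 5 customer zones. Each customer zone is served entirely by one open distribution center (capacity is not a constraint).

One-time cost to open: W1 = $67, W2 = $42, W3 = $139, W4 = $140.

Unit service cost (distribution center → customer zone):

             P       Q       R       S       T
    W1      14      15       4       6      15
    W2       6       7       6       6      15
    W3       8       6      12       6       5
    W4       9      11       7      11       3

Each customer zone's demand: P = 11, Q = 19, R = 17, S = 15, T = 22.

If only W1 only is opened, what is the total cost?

Each customer zone is assigned to its cheapest site among the open ones.
{W1}: P→W1 14·11=154, Q→W1 15·19=285, R→W1 4·17=68, S→W1 6·15=90, T→W1 15·22=330. Service 927; fixed 67; total 994.

Total cost: 994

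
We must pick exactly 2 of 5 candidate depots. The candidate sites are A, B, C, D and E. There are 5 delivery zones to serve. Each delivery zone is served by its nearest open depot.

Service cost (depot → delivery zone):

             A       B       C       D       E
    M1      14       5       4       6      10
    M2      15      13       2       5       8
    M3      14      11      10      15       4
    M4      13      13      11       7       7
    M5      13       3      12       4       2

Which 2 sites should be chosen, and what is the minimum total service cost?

Choose C and E; total service cost 19.

With exactly 2 open, each delivery zone uses its cheapest among the chosen.
{C, E}: M1→C 4, M2→C 2, M3→E 4, M4→E 7, M5→E 2. Service cost 19.
{D, E}: service cost 24
{B, E}: service cost 26
Among all 10 size-2 choices, {C, E} is lowest.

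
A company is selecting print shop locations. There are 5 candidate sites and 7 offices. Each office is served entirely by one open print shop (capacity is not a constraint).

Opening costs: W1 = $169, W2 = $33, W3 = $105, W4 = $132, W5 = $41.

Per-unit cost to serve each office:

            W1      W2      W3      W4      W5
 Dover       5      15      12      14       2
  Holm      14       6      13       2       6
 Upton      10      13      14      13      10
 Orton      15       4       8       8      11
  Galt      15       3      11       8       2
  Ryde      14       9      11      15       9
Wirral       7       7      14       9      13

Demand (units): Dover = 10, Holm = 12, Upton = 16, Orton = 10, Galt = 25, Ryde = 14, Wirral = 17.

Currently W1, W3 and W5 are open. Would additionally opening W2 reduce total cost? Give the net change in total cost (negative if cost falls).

Current service cost with {W1, W3, W5}: 627.
Adding W2: each office re-picks its cheapest; new service cost 587, saving 40.
Extra fixed cost: 33. Net change = 33 − 40 = -7.
(Totals: 942 → 935.)

Yes — net change −7 (cost falls by 7).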